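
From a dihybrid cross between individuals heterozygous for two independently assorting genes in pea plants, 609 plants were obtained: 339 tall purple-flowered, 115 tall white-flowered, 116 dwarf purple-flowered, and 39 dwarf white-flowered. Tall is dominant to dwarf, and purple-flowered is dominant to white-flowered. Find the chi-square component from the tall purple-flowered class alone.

0.037

A dihybrid F₂ with independent assortment and complete dominance at both loci gives a 9:3:3:1 phenotypic ratio.
The 9:3:3:1 ratio has 16 parts, so with N = 609 the expected counts are:
  tall purple-flowered: 609 × 9/16 = 342.5625
  tall white-flowered: 609 × 3/16 = 114.1875
  dwarf purple-flowered: 609 × 3/16 = 114.1875
  dwarf white-flowered: 609 × 1/16 = 38.0625
Contribution of tall purple-flowered: (339 − 342.5625)² / 342.5625 = 0.0370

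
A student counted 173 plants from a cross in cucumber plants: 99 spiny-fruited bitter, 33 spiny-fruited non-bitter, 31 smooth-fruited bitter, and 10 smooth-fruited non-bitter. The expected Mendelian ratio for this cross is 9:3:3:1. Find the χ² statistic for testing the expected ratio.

Total ratio parts = 16. Expected numbers out of 173:
  spiny-fruited bitter: 173 × 9/16 = 97.3125
  spiny-fruited non-bitter: 173 × 3/16 = 32.4375
  smooth-fruited bitter: 173 × 3/16 = 32.4375
  smooth-fruited non-bitter: 173 × 1/16 = 10.8125
χ² = Σ (O − E)² / E
  spiny-fruited bitter: (99 − 97.3125)² / 97.3125 = 0.0293
  spiny-fruited non-bitter: (33 − 32.4375)² / 32.4375 = 0.0098
  smooth-fruited bitter: (31 − 32.4375)² / 32.4375 = 0.0637
  smooth-fruited non-bitter: (10 − 10.8125)² / 10.8125 = 0.0611
χ² = 0.0293 + 0.0098 + 0.0637 + 0.0611 = 0.1639 ≈ 0.164

0.164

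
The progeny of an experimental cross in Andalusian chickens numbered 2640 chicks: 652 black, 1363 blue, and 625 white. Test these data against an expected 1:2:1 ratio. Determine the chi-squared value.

Total ratio parts = 4. Expected numbers out of 2640:
  black: 2640 × 1/4 = 660
  blue: 2640 × 2/4 = 1320
  white: 2640 × 1/4 = 660
χ² = Σ (O − E)² / E
  black: (652 − 660)² / 660 = 0.0970
  blue: (1363 − 1320)² / 1320 = 1.4008
  white: (625 − 660)² / 660 = 1.8561
χ² = 0.0970 + 1.4008 + 1.8561 = 3.3539 ≈ 3.354

3.354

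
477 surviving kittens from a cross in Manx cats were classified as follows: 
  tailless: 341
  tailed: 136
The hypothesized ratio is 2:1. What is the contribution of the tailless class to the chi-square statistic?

Under the 2:1 hypothesis (Σ ratio = 3, N = 477):
  tailless: 477 × 2/3 = 318
  tailed: 477 × 1/3 = 159
Contribution of tailless: (341 − 318)² / 318 = 1.6635

1.664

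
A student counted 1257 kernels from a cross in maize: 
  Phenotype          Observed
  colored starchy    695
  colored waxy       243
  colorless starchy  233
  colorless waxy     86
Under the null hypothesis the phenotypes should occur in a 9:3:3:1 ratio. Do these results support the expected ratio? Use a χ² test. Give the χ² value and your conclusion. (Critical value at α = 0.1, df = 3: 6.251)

Total ratio parts = 16. Expected numbers out of 1257:
  colored starchy: 1257 × 9/16 = 707.0625
  colored waxy: 1257 × 3/16 = 235.6875
  colorless starchy: 1257 × 3/16 = 235.6875
  colorless waxy: 1257 × 1/16 = 78.5625
χ² = Σ (O − E)² / E
  colored starchy: (695 − 707.0625)² / 707.0625 = 0.2058
  colored waxy: (243 − 235.6875)² / 235.6875 = 0.2269
  colorless starchy: (233 − 235.6875)² / 235.6875 = 0.0306
  colorless waxy: (86 − 78.5625)² / 78.5625 = 0.7041
χ² = 0.2058 + 0.2269 + 0.0306 + 0.7041 = 1.1674 ≈ 1.167
Degrees of freedom = 4 − 1 = 3; critical value at α = 0.1 is 6.251.
Since 1.167 < 6.251, we fail to reject the null hypothesis — the data are consistent with the 9:3:3:1 ratio.

1.167; consistent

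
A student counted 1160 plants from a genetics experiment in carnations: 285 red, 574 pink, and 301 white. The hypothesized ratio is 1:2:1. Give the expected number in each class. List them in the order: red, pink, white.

Expected counts for N = 1160 under a 1:2:1 ratio (total parts = 4):
  red: 1160 × 1/4 = 290
  pink: 1160 × 2/4 = 580
  white: 1160 × 1/4 = 290

290, 580, 290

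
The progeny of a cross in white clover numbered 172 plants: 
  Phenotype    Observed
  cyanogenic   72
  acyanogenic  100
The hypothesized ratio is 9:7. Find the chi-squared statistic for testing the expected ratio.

Expected counts for N = 172 under a 9:7 ratio (total parts = 16):
  cyanogenic: 172 × 9/16 = 96.75
  acyanogenic: 172 × 7/16 = 75.25
χ² = Σ (O − E)² / E
  cyanogenic: (72 − 96.75)² / 96.75 = 6.3314
  acyanogenic: (100 − 75.25)² / 75.25 = 8.1404
χ² = 6.3314 + 8.1404 = 14.4718 ≈ 14.472

14.472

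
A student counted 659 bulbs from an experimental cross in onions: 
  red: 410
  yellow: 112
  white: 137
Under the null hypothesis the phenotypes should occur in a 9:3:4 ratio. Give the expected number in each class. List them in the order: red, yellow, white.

Under the 9:3:4 hypothesis (Σ ratio = 16, N = 659):
  red: 659 × 9/16 = 370.6875
  yellow: 659 × 3/16 = 123.5625
  white: 659 × 4/16 = 164.75

370.6875, 123.5625, 164.75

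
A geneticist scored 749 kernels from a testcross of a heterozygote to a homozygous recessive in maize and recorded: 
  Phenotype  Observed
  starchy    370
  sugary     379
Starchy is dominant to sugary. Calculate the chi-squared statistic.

0.108

A testcross of a heterozygote (Aa × aa) gives a 1:1 phenotypic ratio.
Under the 1:1 hypothesis (Σ ratio = 2, N = 749):
  starchy: 749 × 1/2 = 374.5
  sugary: 749 × 1/2 = 374.5
χ² = Σ (O − E)² / E
  starchy: (370 − 374.5)² / 374.5 = 0.0541
  sugary: (379 − 374.5)² / 374.5 = 0.0541
χ² = 0.0541 + 0.0541 = 0.1082 ≈ 0.108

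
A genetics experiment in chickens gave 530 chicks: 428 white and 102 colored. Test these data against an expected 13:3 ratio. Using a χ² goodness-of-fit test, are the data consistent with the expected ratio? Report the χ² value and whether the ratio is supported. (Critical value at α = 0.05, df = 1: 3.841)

Expected counts for N = 530 under a 13:3 ratio (total parts = 16):
  white: 530 × 13/16 = 430.625
  colored: 530 × 3/16 = 99.375
χ² = Σ (O − E)² / E
  white: (428 − 430.625)² / 430.625 = 0.0160
  colored: (102 − 99.375)² / 99.375 = 0.0693
χ² = 0.0160 + 0.0693 = 0.0853 ≈ 0.085
Degrees of freedom = 2 − 1 = 1; critical value at α = 0.05 is 3.841.
Since 0.085 < 3.841, we fail to reject the null hypothesis — the data are consistent with the 13:3 ratio.

0.085; consistent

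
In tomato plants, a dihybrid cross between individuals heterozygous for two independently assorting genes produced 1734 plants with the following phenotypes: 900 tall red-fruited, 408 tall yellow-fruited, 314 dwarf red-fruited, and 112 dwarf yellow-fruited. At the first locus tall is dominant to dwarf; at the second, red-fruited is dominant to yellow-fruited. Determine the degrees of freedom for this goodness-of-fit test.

3

A dihybrid F₂ with independent assortment and complete dominance at both loci gives a 9:3:3:1 phenotypic ratio.
A goodness-of-fit test with 4 phenotype classes has df = 4 − 1 = 3.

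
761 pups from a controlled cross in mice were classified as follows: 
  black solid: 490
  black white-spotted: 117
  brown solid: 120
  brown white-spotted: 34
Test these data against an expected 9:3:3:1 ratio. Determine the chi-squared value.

21.061

Expected counts for N = 761 under a 9:3:3:1 ratio (total parts = 16):
  black solid: 761 × 9/16 = 428.0625
  black white-spotted: 761 × 3/16 = 142.6875
  brown solid: 761 × 3/16 = 142.6875
  brown white-spotted: 761 × 1/16 = 47.5625
χ² = Σ (O − E)² / E
  black solid: (490 − 428.0625)² / 428.0625 = 8.9619
  black white-spotted: (117 − 142.6875)² / 142.6875 = 4.6244
  brown solid: (120 − 142.6875)² / 142.6875 = 3.6073
  brown white-spotted: (34 − 47.5625)² / 47.5625 = 3.8674
χ² = 8.9619 + 4.6244 + 3.6073 + 3.8674 = 21.061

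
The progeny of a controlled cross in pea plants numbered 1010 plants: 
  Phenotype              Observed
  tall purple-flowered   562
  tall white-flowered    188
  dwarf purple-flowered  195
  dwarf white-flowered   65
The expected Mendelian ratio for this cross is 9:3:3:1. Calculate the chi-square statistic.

Under the 9:3:3:1 hypothesis (Σ ratio = 16, N = 1010):
  tall purple-flowered: 1010 × 9/16 = 568.125
  tall white-flowered: 1010 × 3/16 = 189.375
  dwarf purple-flowered: 1010 × 3/16 = 189.375
  dwarf white-flowered: 1010 × 1/16 = 63.125
χ² = Σ (O − E)² / E
  tall purple-flowered: (562 − 568.125)² / 568.125 = 0.0660
  tall white-flowered: (188 − 189.375)² / 189.375 = 0.0100
  dwarf purple-flowered: (195 − 189.375)² / 189.375 = 0.1671
  dwarf white-flowered: (65 − 63.125)² / 63.125 = 0.0557
χ² = 0.0660 + 0.0100 + 0.1671 + 0.0557 = 0.2988 ≈ 0.299

0.299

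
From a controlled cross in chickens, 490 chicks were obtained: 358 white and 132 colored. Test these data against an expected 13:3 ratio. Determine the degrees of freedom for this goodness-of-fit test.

1

A goodness-of-fit test with 2 phenotype classes has df = 2 − 1 = 1.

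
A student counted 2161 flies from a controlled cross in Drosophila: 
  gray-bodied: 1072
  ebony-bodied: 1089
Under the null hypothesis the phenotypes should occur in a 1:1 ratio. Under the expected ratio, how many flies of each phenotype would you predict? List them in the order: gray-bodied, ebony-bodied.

Under the 1:1 hypothesis (Σ ratio = 2, N = 2161):
  gray-bodied: 2161 × 1/2 = 1080.5
  ebony-bodied: 2161 × 1/2 = 1080.5

1080.5, 1080.5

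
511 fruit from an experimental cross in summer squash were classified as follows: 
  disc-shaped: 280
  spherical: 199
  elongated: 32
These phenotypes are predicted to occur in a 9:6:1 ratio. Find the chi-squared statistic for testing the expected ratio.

Under the 9:6:1 hypothesis (Σ ratio = 16, N = 511):
  disc-shaped: 511 × 9/16 = 287.4375
  spherical: 511 × 6/16 = 191.625
  elongated: 511 × 1/16 = 31.9375
χ² = Σ (O − E)² / E
  disc-shaped: (280 − 287.4375)² / 287.4375 = 0.1924
  spherical: (199 − 191.625)² / 191.625 = 0.2838
  elongated: (32 − 31.9375)² / 31.9375 = 0.0001
χ² = 0.1924 + 0.2838 + 0.0001 = 0.4763 ≈ 0.476

0.476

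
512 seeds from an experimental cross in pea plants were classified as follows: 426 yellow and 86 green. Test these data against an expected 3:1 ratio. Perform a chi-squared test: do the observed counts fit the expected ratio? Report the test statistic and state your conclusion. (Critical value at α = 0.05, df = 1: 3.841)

Total ratio parts = 4. Expected numbers out of 512:
  yellow: 512 × 3/4 = 384
  green: 512 × 1/4 = 128
χ² = Σ (O − E)² / E
  yellow: (426 − 384)² / 384 = 4.5938
  green: (86 − 128)² / 128 = 13.7812
χ² = 4.5938 + 13.7812 = 18.375
Degrees of freedom = 2 − 1 = 1; critical value at α = 0.05 is 3.841.
Since 18.375 > 3.841, we reject the null hypothesis — the data do not fit the 3:1 ratio.

18.375; not consistent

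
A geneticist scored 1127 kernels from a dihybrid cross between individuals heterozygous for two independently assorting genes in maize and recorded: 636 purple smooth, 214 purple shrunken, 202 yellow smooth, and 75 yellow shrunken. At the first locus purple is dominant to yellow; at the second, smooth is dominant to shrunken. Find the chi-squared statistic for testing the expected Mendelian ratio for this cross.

0.747

A dihybrid F₂ with independent assortment and complete dominance at both loci gives a 9:3:3:1 phenotypic ratio.
The 9:3:3:1 ratio has 16 parts, so with N = 1127 the expected counts are:
  purple smooth: 1127 × 9/16 = 633.9375
  purple shrunken: 1127 × 3/16 = 211.3125
  yellow smooth: 1127 × 3/16 = 211.3125
  yellow shrunken: 1127 × 1/16 = 70.4375
χ² = Σ (O − E)² / E
  purple smooth: (636 − 633.9375)² / 633.9375 = 0.0067
  purple shrunken: (214 − 211.3125)² / 211.3125 = 0.0342
  yellow smooth: (202 − 211.3125)² / 211.3125 = 0.4104
  yellow shrunken: (75 − 70.4375)² / 70.4375 = 0.2955
χ² = 0.0067 + 0.0342 + 0.4104 + 0.2955 = 0.7468 ≈ 0.747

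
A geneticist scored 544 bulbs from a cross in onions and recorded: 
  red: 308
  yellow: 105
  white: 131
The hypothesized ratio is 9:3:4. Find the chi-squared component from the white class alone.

Expected counts for N = 544 under a 9:3:4 ratio (total parts = 16):
  red: 544 × 9/16 = 306
  yellow: 544 × 3/16 = 102
  white: 544 × 4/16 = 136
Contribution of white: (131 − 136)² / 136 = 0.1838

0.184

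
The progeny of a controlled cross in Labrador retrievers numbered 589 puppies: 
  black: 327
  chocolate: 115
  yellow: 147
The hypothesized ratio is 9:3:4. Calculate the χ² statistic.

0.245

Expected counts for N = 589 under a 9:3:4 ratio (total parts = 16):
  black: 589 × 9/16 = 331.3125
  chocolate: 589 × 3/16 = 110.4375
  yellow: 589 × 4/16 = 147.25
χ² = Σ (O − E)² / E
  black: (327 − 331.3125)² / 331.3125 = 0.0561
  chocolate: (115 − 110.4375)² / 110.4375 = 0.1885
  yellow: (147 − 147.25)² / 147.25 = 0.0004
χ² = 0.0561 + 0.1885 + 0.0004 = 0.245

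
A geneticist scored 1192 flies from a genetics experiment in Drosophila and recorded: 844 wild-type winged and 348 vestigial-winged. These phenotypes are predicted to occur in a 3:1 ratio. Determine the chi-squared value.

Expected counts for N = 1192 under a 3:1 ratio (total parts = 4):
  wild-type winged: 1192 × 3/4 = 894
  vestigial-winged: 1192 × 1/4 = 298
χ² = Σ (O − E)² / E
  wild-type winged: (844 − 894)² / 894 = 2.7964
  vestigial-winged: (348 − 298)² / 298 = 8.3893
χ² = 2.7964 + 8.3893 = 11.1857 ≈ 11.186

11.186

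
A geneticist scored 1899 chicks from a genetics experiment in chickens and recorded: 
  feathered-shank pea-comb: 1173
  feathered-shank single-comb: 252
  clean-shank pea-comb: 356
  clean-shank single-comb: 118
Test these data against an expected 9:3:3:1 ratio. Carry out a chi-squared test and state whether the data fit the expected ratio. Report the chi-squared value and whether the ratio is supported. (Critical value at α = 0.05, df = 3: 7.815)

40.702; not consistent

Expected counts for N = 1899 under a 9:3:3:1 ratio (total parts = 16):
  feathered-shank pea-comb: 1899 × 9/16 = 1068.1875
  feathered-shank single-comb: 1899 × 3/16 = 356.0625
  clean-shank pea-comb: 1899 × 3/16 = 356.0625
  clean-shank single-comb: 1899 × 1/16 = 118.6875
χ² = Σ (O − E)² / E
  feathered-shank pea-comb: (1173 − 1068.1875)² / 1068.1875 = 10.2844
  feathered-shank single-comb: (252 − 356.0625)² / 356.0625 = 30.4132
  clean-shank pea-comb: (356 − 356.0625)² / 356.0625 = 0.0000
  clean-shank single-comb: (118 − 118.6875)² / 118.6875 = 0.0040
χ² = 10.2844 + 30.4132 + 0.0000 + 0.0040 = 40.7016 ≈ 40.702
Degrees of freedom = 4 − 1 = 3; critical value at α = 0.05 is 7.815.
Since 40.702 > 7.815, we reject the null hypothesis — the data do not fit the 9:3:3:1 ratio.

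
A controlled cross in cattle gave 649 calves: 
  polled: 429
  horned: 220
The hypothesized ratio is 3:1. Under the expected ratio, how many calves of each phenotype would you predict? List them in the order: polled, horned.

The 3:1 ratio has 4 parts, so with N = 649 the expected counts are:
  polled: 649 × 3/4 = 486.75
  horned: 649 × 1/4 = 162.25

486.75, 162.25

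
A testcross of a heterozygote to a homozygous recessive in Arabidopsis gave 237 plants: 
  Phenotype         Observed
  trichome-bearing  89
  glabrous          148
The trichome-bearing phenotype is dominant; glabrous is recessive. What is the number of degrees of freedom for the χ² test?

A testcross of a heterozygote (Aa × aa) gives a 1:1 phenotypic ratio.
A goodness-of-fit test with 2 phenotype classes has df = 2 − 1 = 1.

1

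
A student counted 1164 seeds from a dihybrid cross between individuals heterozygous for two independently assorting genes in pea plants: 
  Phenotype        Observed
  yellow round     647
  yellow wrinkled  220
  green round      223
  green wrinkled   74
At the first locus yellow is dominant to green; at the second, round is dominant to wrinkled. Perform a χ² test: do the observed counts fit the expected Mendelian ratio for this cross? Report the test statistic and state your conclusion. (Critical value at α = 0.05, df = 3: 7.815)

0.231; consistent

A dihybrid F₂ with independent assortment and complete dominance at both loci gives a 9:3:3:1 phenotypic ratio.
Expected counts for N = 1164 under a 9:3:3:1 ratio (total parts = 16):
  yellow round: 1164 × 9/16 = 654.75
  yellow wrinkled: 1164 × 3/16 = 218.25
  green round: 1164 × 3/16 = 218.25
  green wrinkled: 1164 × 1/16 = 72.75
χ² = Σ (O − E)² / E
  yellow round: (647 − 654.75)² / 654.75 = 0.0917
  yellow wrinkled: (220 − 218.25)² / 218.25 = 0.0140
  green round: (223 − 218.25)² / 218.25 = 0.1034
  green wrinkled: (74 − 72.75)² / 72.75 = 0.0215
χ² = 0.0917 + 0.0140 + 0.1034 + 0.0215 = 0.2306 ≈ 0.231
Degrees of freedom = 4 − 1 = 3; critical value at α = 0.05 is 7.815.
Since 0.231 < 7.815, we fail to reject the null hypothesis — the data are consistent with the 9:3:3:1 ratio.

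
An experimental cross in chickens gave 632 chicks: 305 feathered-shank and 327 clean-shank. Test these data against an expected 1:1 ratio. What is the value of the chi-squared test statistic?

0.766

Under the 1:1 hypothesis (Σ ratio = 2, N = 632):
  feathered-shank: 632 × 1/2 = 316
  clean-shank: 632 × 1/2 = 316
χ² = Σ (O − E)² / E
  feathered-shank: (305 − 316)² / 316 = 0.3829
  clean-shank: (327 − 316)² / 316 = 0.3829
χ² = 0.3829 + 0.3829 = 0.7658 ≈ 0.766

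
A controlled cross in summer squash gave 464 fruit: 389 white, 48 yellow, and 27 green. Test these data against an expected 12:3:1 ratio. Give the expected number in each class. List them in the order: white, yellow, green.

348, 87, 29

Under the 12:3:1 hypothesis (Σ ratio = 16, N = 464):
  white: 464 × 12/16 = 348
  yellow: 464 × 3/16 = 87
  green: 464 × 1/16 = 29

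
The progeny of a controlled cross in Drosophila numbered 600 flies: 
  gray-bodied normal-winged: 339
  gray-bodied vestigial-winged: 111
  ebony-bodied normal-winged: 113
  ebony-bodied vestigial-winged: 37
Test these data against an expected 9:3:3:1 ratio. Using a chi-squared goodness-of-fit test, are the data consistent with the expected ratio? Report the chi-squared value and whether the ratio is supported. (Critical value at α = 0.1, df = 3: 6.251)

Expected counts for N = 600 under a 9:3:3:1 ratio (total parts = 16):
  gray-bodied normal-winged: 600 × 9/16 = 337.5
  gray-bodied vestigial-winged: 600 × 3/16 = 112.5
  ebony-bodied normal-winged: 600 × 3/16 = 112.5
  ebony-bodied vestigial-winged: 600 × 1/16 = 37.5
χ² = Σ (O − E)² / E
  gray-bodied normal-winged: (339 − 337.5)² / 337.5 = 0.0067
  gray-bodied vestigial-winged: (111 − 112.5)² / 112.5 = 0.0200
  ebony-bodied normal-winged: (113 − 112.5)² / 112.5 = 0.0022
  ebony-bodied vestigial-winged: (37 − 37.5)² / 37.5 = 0.0067
χ² = 0.0067 + 0.0200 + 0.0022 + 0.0067 = 0.0356 ≈ 0.036
Degrees of freedom = 4 − 1 = 3; critical value at α = 0.1 is 6.251.
Since 0.036 < 6.251, we fail to reject the null hypothesis — the data are consistent with the 9:3:3:1 ratio.

0.036; consistent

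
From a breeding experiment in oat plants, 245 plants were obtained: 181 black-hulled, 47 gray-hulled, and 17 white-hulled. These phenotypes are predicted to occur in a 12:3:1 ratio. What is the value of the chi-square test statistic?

0.252

Expected counts for N = 245 under a 12:3:1 ratio (total parts = 16):
  black-hulled: 245 × 12/16 = 183.75
  gray-hulled: 245 × 3/16 = 45.9375
  white-hulled: 245 × 1/16 = 15.3125
χ² = Σ (O − E)² / E
  black-hulled: (181 − 183.75)² / 183.75 = 0.0412
  gray-hulled: (47 − 45.9375)² / 45.9375 = 0.0246
  white-hulled: (17 − 15.3125)² / 15.3125 = 0.1860
χ² = 0.0412 + 0.0246 + 0.1860 = 0.2518 ≈ 0.252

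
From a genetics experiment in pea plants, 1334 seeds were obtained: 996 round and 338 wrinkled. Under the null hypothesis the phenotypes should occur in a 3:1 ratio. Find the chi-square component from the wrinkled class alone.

The 3:1 ratio has 4 parts, so with N = 1334 the expected counts are:
  round: 1334 × 3/4 = 1000.5
  wrinkled: 1334 × 1/4 = 333.5
Contribution of wrinkled: (338 − 333.5)² / 333.5 = 0.0607

0.061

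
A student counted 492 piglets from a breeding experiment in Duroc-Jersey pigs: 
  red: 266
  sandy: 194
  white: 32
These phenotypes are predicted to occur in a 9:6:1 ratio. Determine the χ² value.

0.958

Expected counts for N = 492 under a 9:6:1 ratio (total parts = 16):
  red: 492 × 9/16 = 276.75
  sandy: 492 × 6/16 = 184.5
  white: 492 × 1/16 = 30.75
χ² = Σ (O − E)² / E
  red: (266 − 276.75)² / 276.75 = 0.4176
  sandy: (194 − 184.5)² / 184.5 = 0.4892
  white: (32 − 30.75)² / 30.75 = 0.0508
χ² = 0.4176 + 0.4892 + 0.0508 = 0.9576 ≈ 0.958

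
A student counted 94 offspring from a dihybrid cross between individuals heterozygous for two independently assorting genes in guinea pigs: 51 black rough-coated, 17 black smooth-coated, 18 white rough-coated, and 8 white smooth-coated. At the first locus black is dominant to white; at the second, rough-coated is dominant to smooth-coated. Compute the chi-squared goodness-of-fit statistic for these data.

A dihybrid F₂ with independent assortment and complete dominance at both loci gives a 9:3:3:1 phenotypic ratio.
The 9:3:3:1 ratio has 16 parts, so with N = 94 the expected counts are:
  black rough-coated: 94 × 9/16 = 52.875
  black smooth-coated: 94 × 3/16 = 17.625
  white rough-coated: 94 × 3/16 = 17.625
  white smooth-coated: 94 × 1/16 = 5.875
χ² = Σ (O − E)² / E
  black rough-coated: (51 − 52.875)² / 52.875 = 0.0665
  black smooth-coated: (17 − 17.625)² / 17.625 = 0.0222
  white rough-coated: (18 − 17.625)² / 17.625 = 0.0080
  white smooth-coated: (8 − 5.875)² / 5.875 = 0.7686
χ² = 0.0665 + 0.0222 + 0.0080 + 0.7686 = 0.8653 ≈ 0.865

0.865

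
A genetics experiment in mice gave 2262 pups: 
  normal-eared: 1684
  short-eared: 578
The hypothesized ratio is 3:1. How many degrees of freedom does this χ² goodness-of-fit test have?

1

A goodness-of-fit test with 2 phenotype classes has df = 2 − 1 = 1.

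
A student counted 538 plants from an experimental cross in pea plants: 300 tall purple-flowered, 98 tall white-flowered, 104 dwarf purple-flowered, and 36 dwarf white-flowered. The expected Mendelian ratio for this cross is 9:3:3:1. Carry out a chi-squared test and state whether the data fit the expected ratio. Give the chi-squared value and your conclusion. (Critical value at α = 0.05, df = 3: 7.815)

0.369; consistent

Total ratio parts = 16. Expected numbers out of 538:
  tall purple-flowered: 538 × 9/16 = 302.625
  tall white-flowered: 538 × 3/16 = 100.875
  dwarf purple-flowered: 538 × 3/16 = 100.875
  dwarf white-flowered: 538 × 1/16 = 33.625
χ² = Σ (O − E)² / E
  tall purple-flowered: (300 − 302.625)² / 302.625 = 0.0228
  tall white-flowered: (98 − 100.875)² / 100.875 = 0.0819
  dwarf purple-flowered: (104 − 100.875)² / 100.875 = 0.0968
  dwarf white-flowered: (36 − 33.625)² / 33.625 = 0.1678
χ² = 0.0228 + 0.0819 + 0.0968 + 0.1678 = 0.3693 ≈ 0.369
Degrees of freedom = 4 − 1 = 3; critical value at α = 0.05 is 7.815.
Since 0.369 < 7.815, we fail to reject the null hypothesis — the data are consistent with the 9:3:3:1 ratio.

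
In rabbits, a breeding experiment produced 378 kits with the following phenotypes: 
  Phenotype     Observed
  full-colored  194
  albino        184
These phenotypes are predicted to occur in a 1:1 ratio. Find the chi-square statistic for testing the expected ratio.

Total ratio parts = 2. Expected numbers out of 378:
  full-colored: 378 × 1/2 = 189
  albino: 378 × 1/2 = 189
χ² = Σ (O − E)² / E
  full-colored: (194 − 189)² / 189 = 0.1323
  albino: (184 − 189)² / 189 = 0.1323
χ² = 0.1323 + 0.1323 = 0.2646 ≈ 0.265

0.265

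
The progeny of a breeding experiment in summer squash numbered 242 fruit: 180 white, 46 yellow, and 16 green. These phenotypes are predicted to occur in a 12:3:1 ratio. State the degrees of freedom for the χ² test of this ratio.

A goodness-of-fit test with 3 phenotype classes has df = 3 − 1 = 2.

2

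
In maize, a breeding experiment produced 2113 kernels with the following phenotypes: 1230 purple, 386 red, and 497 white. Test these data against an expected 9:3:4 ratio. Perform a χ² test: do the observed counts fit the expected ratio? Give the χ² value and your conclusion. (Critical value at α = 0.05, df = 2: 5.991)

3.555; consistent

Total ratio parts = 16. Expected numbers out of 2113:
  purple: 2113 × 9/16 = 1188.5625
  red: 2113 × 3/16 = 396.1875
  white: 2113 × 4/16 = 528.25
χ² = Σ (O − E)² / E
  purple: (1230 − 1188.5625)² / 1188.5625 = 1.4447
  red: (386 − 396.1875)² / 396.1875 = 0.2620
  white: (497 − 528.25)² / 528.25 = 1.8487
χ² = 1.4447 + 0.2620 + 1.8487 = 3.5554 ≈ 3.555
Degrees of freedom = 3 − 1 = 2; critical value at α = 0.05 is 5.991.
Since 3.555 < 5.991, we fail to reject the null hypothesis — the data are consistent with the 9:3:4 ratio.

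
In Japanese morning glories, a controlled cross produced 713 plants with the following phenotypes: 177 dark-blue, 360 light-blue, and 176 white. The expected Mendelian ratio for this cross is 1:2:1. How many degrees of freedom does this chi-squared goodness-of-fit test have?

2

A goodness-of-fit test with 3 phenotype classes has df = 3 − 1 = 2.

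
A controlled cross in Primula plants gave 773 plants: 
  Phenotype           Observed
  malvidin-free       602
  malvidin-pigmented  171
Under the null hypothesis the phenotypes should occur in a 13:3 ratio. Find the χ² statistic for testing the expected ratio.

The 13:3 ratio has 16 parts, so with N = 773 the expected counts are:
  malvidin-free: 773 × 13/16 = 628.0625
  malvidin-pigmented: 773 × 3/16 = 144.9375
χ² = Σ (O − E)² / E
  malvidin-free: (602 − 628.0625)² / 628.0625 = 1.0815
  malvidin-pigmented: (171 − 144.9375)² / 144.9375 = 4.6865
χ² = 1.0815 + 4.6865 = 5.768

5.768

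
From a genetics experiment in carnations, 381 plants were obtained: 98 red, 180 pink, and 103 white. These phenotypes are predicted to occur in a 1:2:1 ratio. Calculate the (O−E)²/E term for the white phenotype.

0.631

The 1:2:1 ratio has 4 parts, so with N = 381 the expected counts are:
  red: 381 × 1/4 = 95.25
  pink: 381 × 2/4 = 190.5
  white: 381 × 1/4 = 95.25
Contribution of white: (103 − 95.25)² / 95.25 = 0.6306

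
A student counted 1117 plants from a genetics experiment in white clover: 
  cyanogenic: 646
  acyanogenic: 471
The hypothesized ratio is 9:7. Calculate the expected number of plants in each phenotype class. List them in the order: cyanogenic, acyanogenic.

628.3125, 488.6875

Total ratio parts = 16. Expected numbers out of 1117:
  cyanogenic: 1117 × 9/16 = 628.3125
  acyanogenic: 1117 × 7/16 = 488.6875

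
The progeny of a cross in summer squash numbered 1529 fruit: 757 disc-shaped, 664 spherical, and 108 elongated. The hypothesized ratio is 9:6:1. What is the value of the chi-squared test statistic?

The 9:6:1 ratio has 16 parts, so with N = 1529 the expected counts are:
  disc-shaped: 1529 × 9/16 = 860.0625
  spherical: 1529 × 6/16 = 573.375
  elongated: 1529 × 1/16 = 95.5625
χ² = Σ (O − E)² / E
  disc-shaped: (757 − 860.0625)² / 860.0625 = 12.3501
  spherical: (664 − 573.375)² / 573.375 = 14.3238
  elongated: (108 − 95.5625)² / 95.5625 = 1.6187
χ² = 12.3501 + 14.3238 + 1.6187 = 28.2926 ≈ 28.293

28.293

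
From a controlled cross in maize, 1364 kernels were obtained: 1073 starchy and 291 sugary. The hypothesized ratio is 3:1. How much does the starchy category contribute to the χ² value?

2.444

Under the 3:1 hypothesis (Σ ratio = 4, N = 1364):
  starchy: 1364 × 3/4 = 1023
  sugary: 1364 × 1/4 = 341
Contribution of starchy: (1073 − 1023)² / 1023 = 2.4438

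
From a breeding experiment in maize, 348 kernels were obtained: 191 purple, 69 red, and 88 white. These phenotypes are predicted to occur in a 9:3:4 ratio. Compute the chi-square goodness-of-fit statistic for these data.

0.342

Total ratio parts = 16. Expected numbers out of 348:
  purple: 348 × 9/16 = 195.75
  red: 348 × 3/16 = 65.25
  white: 348 × 4/16 = 87
χ² = Σ (O − E)² / E
  purple: (191 − 195.75)² / 195.75 = 0.1153
  red: (69 − 65.25)² / 65.25 = 0.2155
  white: (88 − 87)² / 87 = 0.0115
χ² = 0.1153 + 0.2155 + 0.0115 = 0.3423 ≈ 0.342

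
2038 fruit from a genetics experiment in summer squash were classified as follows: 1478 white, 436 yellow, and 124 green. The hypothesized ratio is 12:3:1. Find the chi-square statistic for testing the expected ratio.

9.354

Under the 12:3:1 hypothesis (Σ ratio = 16, N = 2038):
  white: 2038 × 12/16 = 1528.5
  yellow: 2038 × 3/16 = 382.125
  green: 2038 × 1/16 = 127.375
χ² = Σ (O − E)² / E
  white: (1478 − 1528.5)² / 1528.5 = 1.6685
  yellow: (436 − 382.125)² / 382.125 = 7.5957
  green: (124 − 127.375)² / 127.375 = 0.0894
χ² = 1.6685 + 7.5957 + 0.0894 = 9.3536 ≈ 9.354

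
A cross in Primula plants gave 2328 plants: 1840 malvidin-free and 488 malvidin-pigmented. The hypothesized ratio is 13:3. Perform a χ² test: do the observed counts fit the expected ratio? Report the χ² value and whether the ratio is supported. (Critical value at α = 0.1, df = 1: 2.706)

7.478; not consistent

Expected counts for N = 2328 under a 13:3 ratio (total parts = 16):
  malvidin-free: 2328 × 13/16 = 1891.5
  malvidin-pigmented: 2328 × 3/16 = 436.5
χ² = Σ (O − E)² / E
  malvidin-free: (1840 − 1891.5)² / 1891.5 = 1.4022
  malvidin-pigmented: (488 − 436.5)² / 436.5 = 6.0762
χ² = 1.4022 + 6.0762 = 7.4784 ≈ 7.478
Degrees of freedom = 2 − 1 = 1; critical value at α = 0.1 is 2.706.
Since 7.478 > 2.706, we reject the null hypothesis — the data do not fit the 13:3 ratio.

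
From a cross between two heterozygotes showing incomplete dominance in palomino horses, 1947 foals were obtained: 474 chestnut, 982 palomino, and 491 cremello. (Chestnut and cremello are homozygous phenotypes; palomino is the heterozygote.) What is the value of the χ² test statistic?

With incomplete dominance, a heterozygote × heterozygote cross gives a 1:2:1 phenotypic ratio.
Expected counts for N = 1947 under a 1:2:1 ratio (total parts = 4):
  chestnut: 1947 × 1/4 = 486.75
  palomino: 1947 × 2/4 = 973.5
  cremello: 1947 × 1/4 = 486.75
χ² = Σ (O − E)² / E
  chestnut: (474 − 486.75)² / 486.75 = 0.3340
  palomino: (982 − 973.5)² / 973.5 = 0.0742
  cremello: (491 − 486.75)² / 486.75 = 0.0371
χ² = 0.3340 + 0.0742 + 0.0371 = 0.4453 ≈ 0.445

0.445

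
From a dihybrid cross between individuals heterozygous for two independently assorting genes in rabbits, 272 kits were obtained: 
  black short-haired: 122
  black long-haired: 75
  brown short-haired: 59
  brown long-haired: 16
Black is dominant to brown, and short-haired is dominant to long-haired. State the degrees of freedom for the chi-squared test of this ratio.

A dihybrid F₂ with independent assortment and complete dominance at both loci gives a 9:3:3:1 phenotypic ratio.
A goodness-of-fit test with 4 phenotype classes has df = 4 − 1 = 3.

3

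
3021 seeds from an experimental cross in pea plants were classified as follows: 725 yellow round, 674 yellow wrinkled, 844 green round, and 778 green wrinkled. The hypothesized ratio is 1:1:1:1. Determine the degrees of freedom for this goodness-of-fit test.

A goodness-of-fit test with 4 phenotype classes has df = 4 − 1 = 3.

3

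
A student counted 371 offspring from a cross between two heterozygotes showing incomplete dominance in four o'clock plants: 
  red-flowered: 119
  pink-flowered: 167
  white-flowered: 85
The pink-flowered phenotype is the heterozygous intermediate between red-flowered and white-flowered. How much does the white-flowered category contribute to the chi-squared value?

0.648

With incomplete dominance, a heterozygote × heterozygote cross gives a 1:2:1 phenotypic ratio.
Total ratio parts = 4. Expected numbers out of 371:
  red-flowered: 371 × 1/4 = 92.75
  pink-flowered: 371 × 2/4 = 185.5
  white-flowered: 371 × 1/4 = 92.75
Contribution of white-flowered: (85 − 92.75)² / 92.75 = 0.6476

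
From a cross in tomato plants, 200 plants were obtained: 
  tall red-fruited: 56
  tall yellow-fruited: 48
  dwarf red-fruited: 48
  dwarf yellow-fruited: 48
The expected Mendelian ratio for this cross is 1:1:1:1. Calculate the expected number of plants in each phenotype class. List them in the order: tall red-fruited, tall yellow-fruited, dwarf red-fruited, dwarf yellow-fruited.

Expected counts for N = 200 under a 1:1:1:1 ratio (total parts = 4):
  tall red-fruited: 200 × 1/4 = 50
  tall yellow-fruited: 200 × 1/4 = 50
  dwarf red-fruited: 200 × 1/4 = 50
  dwarf yellow-fruited: 200 × 1/4 = 50

50, 50, 50, 50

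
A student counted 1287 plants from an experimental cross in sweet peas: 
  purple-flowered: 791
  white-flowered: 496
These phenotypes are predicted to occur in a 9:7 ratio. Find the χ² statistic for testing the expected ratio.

Expected counts for N = 1287 under a 9:7 ratio (total parts = 16):
  purple-flowered: 1287 × 9/16 = 723.9375
  white-flowered: 1287 × 7/16 = 563.0625
χ² = Σ (O − E)² / E
  purple-flowered: (791 − 723.9375)² / 723.9375 = 6.2124
  white-flowered: (496 − 563.0625)² / 563.0625 = 7.9874
χ² = 6.2124 + 7.9874 = 14.1998 ≈ 14.200

14.200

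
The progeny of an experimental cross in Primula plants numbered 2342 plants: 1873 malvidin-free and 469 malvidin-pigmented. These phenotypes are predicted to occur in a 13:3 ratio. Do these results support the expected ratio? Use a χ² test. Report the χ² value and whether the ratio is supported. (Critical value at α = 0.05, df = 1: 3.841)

2.502; consistent

Expected counts for N = 2342 under a 13:3 ratio (total parts = 16):
  malvidin-free: 2342 × 13/16 = 1902.875
  malvidin-pigmented: 2342 × 3/16 = 439.125
χ² = Σ (O − E)² / E
  malvidin-free: (1873 − 1902.875)² / 1902.875 = 0.4690
  malvidin-pigmented: (469 − 439.125)² / 439.125 = 2.0325
χ² = 0.4690 + 2.0325 = 2.5015 ≈ 2.502
Degrees of freedom = 2 − 1 = 1; critical value at α = 0.05 is 3.841.
Since 2.502 < 3.841, we fail to reject the null hypothesis — the data are consistent with the 13:3 ratio.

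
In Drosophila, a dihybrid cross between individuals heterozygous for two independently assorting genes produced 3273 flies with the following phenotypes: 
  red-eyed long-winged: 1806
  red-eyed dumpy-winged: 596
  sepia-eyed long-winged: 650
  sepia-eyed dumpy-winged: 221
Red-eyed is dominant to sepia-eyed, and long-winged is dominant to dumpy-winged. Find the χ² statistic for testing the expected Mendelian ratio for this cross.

A dihybrid F₂ with independent assortment and complete dominance at both loci gives a 9:3:3:1 phenotypic ratio.
Expected counts for N = 3273 under a 9:3:3:1 ratio (total parts = 16):
  red-eyed long-winged: 3273 × 9/16 = 1841.0625
  red-eyed dumpy-winged: 3273 × 3/16 = 613.6875
  sepia-eyed long-winged: 3273 × 3/16 = 613.6875
  sepia-eyed dumpy-winged: 3273 × 1/16 = 204.5625
χ² = Σ (O − E)² / E
  red-eyed long-winged: (1806 − 1841.0625)² / 1841.0625 = 0.6678
  red-eyed dumpy-winged: (596 − 613.6875)² / 613.6875 = 0.5098
  sepia-eyed long-winged: (650 − 613.6875)² / 613.6875 = 2.1486
  sepia-eyed dumpy-winged: (221 − 204.5625)² / 204.5625 = 1.3208
χ² = 0.6678 + 0.5098 + 2.1486 + 1.3208 = 4.647

4.647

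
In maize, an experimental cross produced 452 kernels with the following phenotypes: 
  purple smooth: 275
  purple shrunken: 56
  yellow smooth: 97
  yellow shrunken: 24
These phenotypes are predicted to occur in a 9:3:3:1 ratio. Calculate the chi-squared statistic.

13.856

The 9:3:3:1 ratio has 16 parts, so with N = 452 the expected counts are:
  purple smooth: 452 × 9/16 = 254.25
  purple shrunken: 452 × 3/16 = 84.75
  yellow smooth: 452 × 3/16 = 84.75
  yellow shrunken: 452 × 1/16 = 28.25
χ² = Σ (O − E)² / E
  purple smooth: (275 − 254.25)² / 254.25 = 1.6935
  purple shrunken: (56 − 84.75)² / 84.75 = 9.7529
  yellow smooth: (97 − 84.75)² / 84.75 = 1.7706
  yellow shrunken: (24 − 28.25)² / 28.25 = 0.6394
χ² = 1.6935 + 9.7529 + 1.7706 + 0.6394 = 13.8564 ≈ 13.856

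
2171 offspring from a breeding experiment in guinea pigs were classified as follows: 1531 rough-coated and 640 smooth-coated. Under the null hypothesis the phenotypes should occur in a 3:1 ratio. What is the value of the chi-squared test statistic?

Expected counts for N = 2171 under a 3:1 ratio (total parts = 4):
  rough-coated: 2171 × 3/4 = 1628.25
  smooth-coated: 2171 × 1/4 = 542.75
χ² = Σ (O − E)² / E
  rough-coated: (1531 − 1628.25)² / 1628.25 = 5.8084
  smooth-coated: (640 − 542.75)² / 542.75 = 17.4253
χ² = 5.8084 + 17.4253 = 23.2337 ≈ 23.234

23.234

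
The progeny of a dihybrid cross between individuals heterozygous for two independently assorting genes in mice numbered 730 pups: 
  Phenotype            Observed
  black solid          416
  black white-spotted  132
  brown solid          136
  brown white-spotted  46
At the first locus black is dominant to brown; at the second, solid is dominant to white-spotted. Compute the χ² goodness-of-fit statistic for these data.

0.253

A dihybrid F₂ with independent assortment and complete dominance at both loci gives a 9:3:3:1 phenotypic ratio.
The 9:3:3:1 ratio has 16 parts, so with N = 730 the expected counts are:
  black solid: 730 × 9/16 = 410.625
  black white-spotted: 730 × 3/16 = 136.875
  brown solid: 730 × 3/16 = 136.875
  brown white-spotted: 730 × 1/16 = 45.625
χ² = Σ (O − E)² / E
  black solid: (416 − 410.625)² / 410.625 = 0.0704
  black white-spotted: (132 − 136.875)² / 136.875 = 0.1736
  brown solid: (136 − 136.875)² / 136.875 = 0.0056
  brown white-spotted: (46 − 45.625)² / 45.625 = 0.0031
χ² = 0.0704 + 0.1736 + 0.0056 + 0.0031 = 0.2527 ≈ 0.253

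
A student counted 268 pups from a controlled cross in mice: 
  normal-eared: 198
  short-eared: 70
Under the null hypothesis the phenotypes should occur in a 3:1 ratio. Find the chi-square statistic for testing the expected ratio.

Under the 3:1 hypothesis (Σ ratio = 4, N = 268):
  normal-eared: 268 × 3/4 = 201
  short-eared: 268 × 1/4 = 67
χ² = Σ (O − E)² / E
  normal-eared: (198 − 201)² / 201 = 0.0448
  short-eared: (70 − 67)² / 67 = 0.1343
χ² = 0.0448 + 0.1343 = 0.1791 ≈ 0.179

0.179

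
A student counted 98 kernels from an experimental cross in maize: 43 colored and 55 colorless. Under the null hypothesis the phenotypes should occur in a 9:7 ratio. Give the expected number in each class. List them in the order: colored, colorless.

55.125, 42.875

Under the 9:7 hypothesis (Σ ratio = 16, N = 98):
  colored: 98 × 9/16 = 55.125
  colorless: 98 × 7/16 = 42.875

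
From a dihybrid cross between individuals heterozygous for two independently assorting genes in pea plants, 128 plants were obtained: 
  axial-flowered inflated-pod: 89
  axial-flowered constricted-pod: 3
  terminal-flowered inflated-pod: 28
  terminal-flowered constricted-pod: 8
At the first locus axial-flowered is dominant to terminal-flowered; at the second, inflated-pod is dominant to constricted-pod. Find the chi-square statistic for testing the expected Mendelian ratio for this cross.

23.056

A dihybrid F₂ with independent assortment and complete dominance at both loci gives a 9:3:3:1 phenotypic ratio.
Under the 9:3:3:1 hypothesis (Σ ratio = 16, N = 128):
  axial-flowered inflated-pod: 128 × 9/16 = 72
  axial-flowered constricted-pod: 128 × 3/16 = 24
  terminal-flowered inflated-pod: 128 × 3/16 = 24
  terminal-flowered constricted-pod: 128 × 1/16 = 8
χ² = Σ (O − E)² / E
  axial-flowered inflated-pod: (89 − 72)² / 72 = 4.0139
  axial-flowered constricted-pod: (3 − 24)² / 24 = 18.3750
  terminal-flowered inflated-pod: (28 − 24)² / 24 = 0.6667
  terminal-flowered constricted-pod: (8 − 8)² / 8 = 0.0000
χ² = 4.0139 + 18.3750 + 0.6667 + 0.0000 = 23.0556 ≈ 23.056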